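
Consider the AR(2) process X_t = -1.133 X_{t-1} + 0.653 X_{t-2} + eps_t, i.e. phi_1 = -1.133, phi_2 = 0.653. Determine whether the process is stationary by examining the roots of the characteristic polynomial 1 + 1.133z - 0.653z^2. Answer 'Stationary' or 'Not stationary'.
\text{Not stationary}

The AR(p) characteristic polynomial is P(z) = 1 + 1.133z - 0.653z^2.
Stationarity requires all roots to lie outside the unit circle, i.e. |z| > 1 for every root.
Set 1 + (1.133) z + (-0.653) z^2 = 0, i.e. a z^2 + b z + c = 0 with a = -0.653, b = 1.133, c = 1.
Discriminant D = b^2 - 4ac = (1.133)^2 - 4*(-0.653)*1 = 1.283689 - (-2.612) = 3.895689.
D >= 0, so the roots are real: z = (-b +/- sqrt(D)) / (2a) = (-1.133 +/- 1.97375) / (-1.306).
  z_1 = (-1.133 + 1.97375) / (-1.306) = -0.6438,   |z_1| = 0.6438.
  z_2 = (-1.133 - 1.97375) / (-1.306) = 2.3788,   |z_2| = 2.3788.
Moduli of all roots: 0.6438, 2.3788.
All moduli strictly greater than 1? No.
Verdict: Not stationary.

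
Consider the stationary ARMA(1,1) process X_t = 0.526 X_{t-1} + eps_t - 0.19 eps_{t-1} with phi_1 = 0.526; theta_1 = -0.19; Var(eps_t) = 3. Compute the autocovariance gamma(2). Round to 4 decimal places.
\gamma(2) = 0.6598

Multiply the model equation by X_{t-k} and take expectations. With theta_0 = psi_0 = 1 and psi_j the MA(infinity) weights, this gives
  gamma(k) - sum_i phi_i gamma(k-i) = c_k,
  c_k = sigma^2 * sum_{j=k..q} theta_j psi_{j-k}   (c_k = 0 for k > q),
using gamma(-m) = gamma(m).
psi-weights needed (psi_j = theta_j + sum_i phi_i psi_{j-i}):
  psi_1 = theta_1 + phi_1 = -0.19 + (0.526) = 0.336
Right-hand sides:
  c_0 = sigma^2 (1 + theta_1 psi_1) = 3 * (1 + (-0.19)(0.336)) = 3 * 0.93616 = 2.80848
  c_1 = sigma^2 theta_1 = 3 * (-0.19) = -0.57
  c_2 = 0
Equations for k = 0 and k = 1 (AR order 1):
  gamma(0) = phi_1 gamma(1) + c_0
  gamma(1) = phi_1 gamma(0) + c_1
Substituting the second into the first: gamma(0) (1 - phi_1^2) = c_0 + phi_1 c_1, so
  gamma(0) = (c_0 + phi_1 c_1) / (1 - phi_1^2) = (2.80848 + (0.526)(-0.57)) / (1 - (0.526)^2) = 2.50866 / 0.723324 = 3.468238.
  gamma(1) = phi_1 gamma(0) + c_1 = (0.526)(3.468238) + (-0.57) = 1.254293.
For k = 2 (> q): gamma(2) = phi_1 gamma(1) = (0.526)(1.254293) = 0.659758.
Therefore gamma(2) = 0.6598 (to 4 decimal places).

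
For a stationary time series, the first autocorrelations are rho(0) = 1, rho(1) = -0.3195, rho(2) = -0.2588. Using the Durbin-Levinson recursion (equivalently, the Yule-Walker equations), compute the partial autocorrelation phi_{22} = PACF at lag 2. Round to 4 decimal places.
\phi_{22} = -0.4019

The PACF at lag k is phi_{kk}, the last component of the solution
to the Yule-Walker system G_k phi = r_k where
  (G_k)_{ij} = rho(|i - j|), (r_k)_i = rho(i), i,j = 1..k.
Equivalently, Durbin-Levinson gives phi_{kk} iteratively:
  phi_{11} = rho(1)
  phi_{kk} = [rho(k) - sum_{j=1..k-1} phi_{k-1,j} rho(k-j)]
            / [1 - sum_{j=1..k-1} phi_{k-1,j} rho(j)],
  phi_{k,j} = phi_{k-1,j} - phi_{kk} phi_{k-1,k-j},  j = 1..k-1.
Step k = 1:
  phi_11 = rho(1) = -0.3195.
Step k = 2:
  phi_22 = [rho(2) - phi_11 rho(1)] / [1 - phi_11 rho(1)] = [-0.2588 - (-0.3195)(-0.3195)] / [1 - (-0.3195)(-0.3195)]
         = -0.36088025 / 0.89791975 = -0.4019.
Therefore phi_{22} = -0.4019.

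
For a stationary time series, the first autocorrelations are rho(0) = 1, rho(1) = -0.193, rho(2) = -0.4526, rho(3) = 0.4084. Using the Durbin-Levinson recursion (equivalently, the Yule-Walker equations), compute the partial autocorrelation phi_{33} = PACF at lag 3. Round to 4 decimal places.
\phi_{33} = 0.2500

The PACF at lag k is phi_{kk}, the last component of the solution
to the Yule-Walker system G_k phi = r_k where
  (G_k)_{ij} = rho(|i - j|), (r_k)_i = rho(i), i,j = 1..k.
Equivalently, Durbin-Levinson gives phi_{kk} iteratively:
  phi_{11} = rho(1)
  phi_{kk} = [rho(k) - sum_{j=1..k-1} phi_{k-1,j} rho(k-j)]
            / [1 - sum_{j=1..k-1} phi_{k-1,j} rho(j)],
  phi_{k,j} = phi_{k-1,j} - phi_{kk} phi_{k-1,k-j},  j = 1..k-1.
Step k = 1:
  phi_11 = rho(1) = -0.193.
Step k = 2:
  phi_22 = [rho(2) - phi_11 rho(1)] / [1 - phi_11 rho(1)] = [-0.4526 - (-0.193)(-0.193)] / [1 - (-0.193)(-0.193)]
         = -0.489849 / 0.962751 = -0.508801.
  Update: phi_21 = phi_11 - phi_22 phi_11 = -0.193 - (-0.508801)(-0.193) = -0.291199.
Step k = 3:
  phi_33 = [rho(3) - phi_21 rho(2) - phi_22 rho(1)] / [1 - phi_21 rho(1) - phi_22 rho(2)]
    numerator   = 0.4084 - (-0.291199)(-0.4526) - (-0.508801)(-0.193) = 0.17840483
    denominator = 1 - (-0.291199)(-0.193) - (-0.508801)(-0.4526) = 0.71351517
  phi_33 = 0.17840483 / 0.71351517 = 0.25.
Therefore phi_{33} = 0.2500.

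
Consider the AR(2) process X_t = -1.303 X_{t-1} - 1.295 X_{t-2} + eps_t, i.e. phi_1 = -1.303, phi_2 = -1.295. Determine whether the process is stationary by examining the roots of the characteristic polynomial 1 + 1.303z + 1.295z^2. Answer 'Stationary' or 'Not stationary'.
\text{Not stationary}

The AR(p) characteristic polynomial is P(z) = 1 + 1.303z + 1.295z^2.
Stationarity requires all roots to lie outside the unit circle, i.e. |z| > 1 for every root.
Set 1 + (1.303) z + (1.295) z^2 = 0, i.e. a z^2 + b z + c = 0 with a = 1.295, b = 1.303, c = 1.
Discriminant D = b^2 - 4ac = (1.303)^2 - 4*(1.295)*1 = 1.697809 - (5.18) = -3.482191.
D < 0, so the roots are the complex-conjugate pair z = (-b +/- i sqrt(-D)) / (2a) = -0.5031 +/- 0.7205i.
For a conjugate pair |z|^2 = z * conj(z) = (product of roots) = c/a = 1/(1.295) = 0.772201, so |z| = sqrt(0.772201) = 0.8787 for both roots.
Moduli of all roots: 0.8787, 0.8787.
All moduli strictly greater than 1? No.
Verdict: Not stationary.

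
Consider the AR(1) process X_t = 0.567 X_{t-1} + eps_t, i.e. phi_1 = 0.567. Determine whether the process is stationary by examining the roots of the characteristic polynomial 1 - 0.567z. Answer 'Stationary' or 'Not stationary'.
\text{Stationary}

The AR(p) characteristic polynomial is P(z) = 1 - 0.567z.
Stationarity requires all roots to lie outside the unit circle, i.e. |z| > 1 for every root.
This is linear in z: 1 + (-0.567) z = 0  =>  z = -1/(-0.567) = 1.763668,  |z| = 1.763668.
Moduli of all roots: 1.7637.
All moduli strictly greater than 1? Yes.
Verdict: Stationary.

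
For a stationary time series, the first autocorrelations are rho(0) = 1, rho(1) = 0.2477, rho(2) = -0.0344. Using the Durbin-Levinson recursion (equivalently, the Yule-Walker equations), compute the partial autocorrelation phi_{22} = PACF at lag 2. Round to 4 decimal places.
\phi_{22} = -0.1020

The PACF at lag k is phi_{kk}, the last component of the solution
to the Yule-Walker system G_k phi = r_k where
  (G_k)_{ij} = rho(|i - j|), (r_k)_i = rho(i), i,j = 1..k.
Equivalently, Durbin-Levinson gives phi_{kk} iteratively:
  phi_{11} = rho(1)
  phi_{kk} = [rho(k) - sum_{j=1..k-1} phi_{k-1,j} rho(k-j)]
            / [1 - sum_{j=1..k-1} phi_{k-1,j} rho(j)],
  phi_{k,j} = phi_{k-1,j} - phi_{kk} phi_{k-1,k-j},  j = 1..k-1.
Step k = 1:
  phi_11 = rho(1) = 0.2477.
Step k = 2:
  phi_22 = [rho(2) - phi_11 rho(1)] / [1 - phi_11 rho(1)] = [-0.0344 - (0.2477)(0.2477)] / [1 - (0.2477)(0.2477)]
         = -0.09575529 / 0.93864471 = -0.102.
Therefore phi_{22} = -0.1020.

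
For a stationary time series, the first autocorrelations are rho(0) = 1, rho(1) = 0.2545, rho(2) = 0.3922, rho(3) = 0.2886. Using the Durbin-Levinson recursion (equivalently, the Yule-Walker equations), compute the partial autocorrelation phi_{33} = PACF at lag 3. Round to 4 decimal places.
\phi_{33} = 0.1641

The PACF at lag k is phi_{kk}, the last component of the solution
to the Yule-Walker system G_k phi = r_k where
  (G_k)_{ij} = rho(|i - j|), (r_k)_i = rho(i), i,j = 1..k.
Equivalently, Durbin-Levinson gives phi_{kk} iteratively:
  phi_{11} = rho(1)
  phi_{kk} = [rho(k) - sum_{j=1..k-1} phi_{k-1,j} rho(k-j)]
            / [1 - sum_{j=1..k-1} phi_{k-1,j} rho(j)],
  phi_{k,j} = phi_{k-1,j} - phi_{kk} phi_{k-1,k-j},  j = 1..k-1.
Step k = 1:
  phi_11 = rho(1) = 0.2545.
Step k = 2:
  phi_22 = [rho(2) - phi_11 rho(1)] / [1 - phi_11 rho(1)] = [0.3922 - (0.2545)(0.2545)] / [1 - (0.2545)(0.2545)]
         = 0.32742975 / 0.93522975 = 0.350106.
  Update: phi_21 = phi_11 - phi_22 phi_11 = 0.2545 - (0.350106)(0.2545) = 0.165398.
Step k = 3:
  phi_33 = [rho(3) - phi_21 rho(2) - phi_22 rho(1)] / [1 - phi_21 rho(1) - phi_22 rho(2)]
    numerator   = 0.2886 - (0.165398)(0.3922) - (0.350106)(0.2545) = 0.13462888
    denominator = 1 - (0.165398)(0.2545) - (0.350106)(0.3922) = 0.82059456
  phi_33 = 0.13462888 / 0.82059456 = 0.1641.
Therefore phi_{33} = 0.1641.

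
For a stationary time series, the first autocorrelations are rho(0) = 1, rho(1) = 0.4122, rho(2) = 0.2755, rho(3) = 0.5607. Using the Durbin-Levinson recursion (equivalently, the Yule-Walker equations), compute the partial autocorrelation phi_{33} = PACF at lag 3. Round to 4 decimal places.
\phi_{33} = 0.5010

The PACF at lag k is phi_{kk}, the last component of the solution
to the Yule-Walker system G_k phi = r_k where
  (G_k)_{ij} = rho(|i - j|), (r_k)_i = rho(i), i,j = 1..k.
Equivalently, Durbin-Levinson gives phi_{kk} iteratively:
  phi_{11} = rho(1)
  phi_{kk} = [rho(k) - sum_{j=1..k-1} phi_{k-1,j} rho(k-j)]
            / [1 - sum_{j=1..k-1} phi_{k-1,j} rho(j)],
  phi_{k,j} = phi_{k-1,j} - phi_{kk} phi_{k-1,k-j},  j = 1..k-1.
Step k = 1:
  phi_11 = rho(1) = 0.4122.
Step k = 2:
  phi_22 = [rho(2) - phi_11 rho(1)] / [1 - phi_11 rho(1)] = [0.2755 - (0.4122)(0.4122)] / [1 - (0.4122)(0.4122)]
         = 0.10559116 / 0.83009116 = 0.127204.
  Update: phi_21 = phi_11 - phi_22 phi_11 = 0.4122 - (0.127204)(0.4122) = 0.359766.
Step k = 3:
  phi_33 = [rho(3) - phi_21 rho(2) - phi_22 rho(1)] / [1 - phi_21 rho(1) - phi_22 rho(2)]
    numerator   = 0.5607 - (0.359766)(0.2755) - (0.127204)(0.4122) = 0.40915075
    denominator = 1 - (0.359766)(0.4122) - (0.127204)(0.2755) = 0.81665951
  phi_33 = 0.40915075 / 0.81665951 = 0.501.
Therefore phi_{33} = 0.5010.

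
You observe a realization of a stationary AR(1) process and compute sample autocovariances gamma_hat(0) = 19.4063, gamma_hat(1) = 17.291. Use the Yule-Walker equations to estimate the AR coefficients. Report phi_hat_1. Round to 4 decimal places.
\hat\phi_{1} = 0.8910

The Yule-Walker equations for an AR(p) process read, in matrix form,
  Gamma_p phi = r_p,   with   (Gamma_p)_{ij} = gamma(|i - j|),
                       (r_p)_i = gamma(i),   i,j = 1..p.
Substitute the sample gammas (Toeplitz matrix and right-hand side of size 1):
  Gamma_p = [[19.4063]]
  r_p     = [17.291]
With p = 1 this is the single equation gamma(0) phi_1 = gamma(1):
  phi_hat_1 = gamma(1) / gamma(0) = 17.291 / 19.4063 = 0.8910.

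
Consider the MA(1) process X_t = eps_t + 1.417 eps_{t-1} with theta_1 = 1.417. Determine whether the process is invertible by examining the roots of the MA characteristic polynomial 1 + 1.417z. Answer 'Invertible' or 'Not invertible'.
\text{Not invertible}

The MA(q) characteristic polynomial is P(z) = 1 + 1.417z.
Invertibility requires all roots to lie outside the unit circle, i.e. |z| > 1 for every root.
This is linear in z: 1 + (1.417) z = 0  =>  z = -1/(1.417) = -0.705716,  |z| = 0.705716.
Moduli of all roots: 0.7057.
All moduli strictly greater than 1? No.
Verdict: Not invertible.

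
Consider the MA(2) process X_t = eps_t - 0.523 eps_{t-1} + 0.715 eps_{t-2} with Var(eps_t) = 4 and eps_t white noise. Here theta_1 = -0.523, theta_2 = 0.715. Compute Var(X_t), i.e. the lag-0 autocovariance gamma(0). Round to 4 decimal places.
\gamma(0) = 7.1390

For an MA(q) process X_t = eps_t + sum_i theta_i eps_{t-i} with
Var(eps_t) = sigma^2, the variance is
  gamma(0) = sigma^2 * (1 + sum_i theta_i^2).
  sum_i theta_i^2 = (-0.523)^2 + (0.715)^2 = 0.273529 + 0.511225 = 0.784754.
  gamma(0) = 4 * (1 + 0.784754) = 4 * 1.784754 = 7.139016, which rounds to 7.1390.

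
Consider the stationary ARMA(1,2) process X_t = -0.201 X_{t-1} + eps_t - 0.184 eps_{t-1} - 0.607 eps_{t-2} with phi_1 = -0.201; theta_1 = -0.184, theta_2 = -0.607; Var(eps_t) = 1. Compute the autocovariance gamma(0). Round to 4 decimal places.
\gamma(0) = 1.4405

Multiply the model equation by X_{t-k} and take expectations. With theta_0 = psi_0 = 1 and psi_j the MA(infinity) weights, this gives
  gamma(k) - sum_i phi_i gamma(k-i) = c_k,
  c_k = sigma^2 * sum_{j=k..q} theta_j psi_{j-k}   (c_k = 0 for k > q),
using gamma(-m) = gamma(m).
psi-weights needed (psi_j = theta_j + sum_i phi_i psi_{j-i}):
  psi_1 = theta_1 + phi_1 = -0.184 + (-0.201) = -0.385
  psi_2 = theta_2 + phi_1 psi_1 = -0.607 + (-0.201)(-0.385) = -0.529615
Right-hand sides:
  c_0 = sigma^2 (1 + theta_1 psi_1 + theta_2 psi_2) = 1 * (1 + (-0.184)(-0.385) + (-0.607)(-0.529615)) = 1 * 1.392316 = 1.392316
  c_1 = sigma^2 (theta_1 + theta_2 psi_1) = 1 * (-0.184 + (-0.607)(-0.385)) = 0.049695
  c_2 = sigma^2 theta_2 = 1 * (-0.607) = -0.607
Equations for k = 0 and k = 1 (AR order 1):
  gamma(0) = phi_1 gamma(1) + c_0
  gamma(1) = phi_1 gamma(0) + c_1
Substituting the second into the first: gamma(0) (1 - phi_1^2) = c_0 + phi_1 c_1, so
  gamma(0) = (c_0 + phi_1 c_1) / (1 - phi_1^2) = (1.392316 + (-0.201)(0.049695)) / (1 - (-0.201)^2) = 1.382328 / 0.959599 = 1.440526.
Therefore gamma(0) = 1.4405 (to 4 decimal places).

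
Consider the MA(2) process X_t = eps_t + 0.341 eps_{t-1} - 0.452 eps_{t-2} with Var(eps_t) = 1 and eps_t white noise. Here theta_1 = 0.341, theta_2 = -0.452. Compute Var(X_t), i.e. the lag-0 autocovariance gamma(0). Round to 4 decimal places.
\gamma(0) = 1.3206

For an MA(q) process X_t = eps_t + sum_i theta_i eps_{t-i} with
Var(eps_t) = sigma^2, the variance is
  gamma(0) = sigma^2 * (1 + sum_i theta_i^2).
  sum_i theta_i^2 = (0.341)^2 + (-0.452)^2 = 0.116281 + 0.204304 = 0.320585.
  gamma(0) = 1 * (1 + 0.320585) = 1 * 1.320585 = 1.320585, which rounds to 1.3206.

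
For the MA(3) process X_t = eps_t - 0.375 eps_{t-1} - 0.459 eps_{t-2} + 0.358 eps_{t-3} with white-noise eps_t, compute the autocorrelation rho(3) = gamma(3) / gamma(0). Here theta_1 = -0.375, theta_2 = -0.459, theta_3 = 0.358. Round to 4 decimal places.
\rho(3) = 0.2420

For an MA(q) process with theta_0 = 1, the autocovariance is
  gamma(k) = sigma^2 * sum_{i=0..q-k} theta_i * theta_{i+k},
and rho(k) = gamma(k) / gamma(0). Sigma^2 cancels.
  numerator   = (1)*(0.358) = 0.358.
  denominator = (1)^2 + (-0.375)^2 + (-0.459)^2 + (0.358)^2 = 1.47947.
  rho(3) = 0.358 / 1.47947 = 0.2420.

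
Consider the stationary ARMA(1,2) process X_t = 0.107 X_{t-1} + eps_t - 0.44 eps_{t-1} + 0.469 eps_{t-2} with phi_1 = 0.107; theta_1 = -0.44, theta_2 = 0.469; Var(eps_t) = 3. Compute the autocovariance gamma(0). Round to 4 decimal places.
\gamma(0) = 3.9026

Multiply the model equation by X_{t-k} and take expectations. With theta_0 = psi_0 = 1 and psi_j the MA(infinity) weights, this gives
  gamma(k) - sum_i phi_i gamma(k-i) = c_k,
  c_k = sigma^2 * sum_{j=k..q} theta_j psi_{j-k}   (c_k = 0 for k > q),
using gamma(-m) = gamma(m).
psi-weights needed (psi_j = theta_j + sum_i phi_i psi_{j-i}):
  psi_1 = theta_1 + phi_1 = -0.44 + (0.107) = -0.333
  psi_2 = theta_2 + phi_1 psi_1 = 0.469 + (0.107)(-0.333) = 0.433369
Right-hand sides:
  c_0 = sigma^2 (1 + theta_1 psi_1 + theta_2 psi_2) = 3 * (1 + (-0.44)(-0.333) + (0.469)(0.433369)) = 3 * 1.34977 = 4.04931
  c_1 = sigma^2 (theta_1 + theta_2 psi_1) = 3 * (-0.44 + (0.469)(-0.333)) = -1.788531
  c_2 = sigma^2 theta_2 = 3 * (0.469) = 1.407
Equations for k = 0 and k = 1 (AR order 1):
  gamma(0) = phi_1 gamma(1) + c_0
  gamma(1) = phi_1 gamma(0) + c_1
Substituting the second into the first: gamma(0) (1 - phi_1^2) = c_0 + phi_1 c_1, so
  gamma(0) = (c_0 + phi_1 c_1) / (1 - phi_1^2) = (4.04931 + (0.107)(-1.788531)) / (1 - (0.107)^2) = 3.857937 / 0.988551 = 3.902618.
Therefore gamma(0) = 3.9026 (to 4 decimal places).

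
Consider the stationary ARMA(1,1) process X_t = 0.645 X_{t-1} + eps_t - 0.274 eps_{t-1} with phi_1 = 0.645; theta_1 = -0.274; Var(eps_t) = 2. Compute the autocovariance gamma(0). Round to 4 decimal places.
\gamma(0) = 2.4714

Multiply the model equation by X_{t-k} and take expectations. With theta_0 = psi_0 = 1 and psi_j the MA(infinity) weights, this gives
  gamma(k) - sum_i phi_i gamma(k-i) = c_k,
  c_k = sigma^2 * sum_{j=k..q} theta_j psi_{j-k}   (c_k = 0 for k > q),
using gamma(-m) = gamma(m).
psi-weights needed (psi_j = theta_j + sum_i phi_i psi_{j-i}):
  psi_1 = theta_1 + phi_1 = -0.274 + (0.645) = 0.371
Right-hand sides:
  c_0 = sigma^2 (1 + theta_1 psi_1) = 2 * (1 + (-0.274)(0.371)) = 2 * 0.898346 = 1.796692
  c_1 = sigma^2 theta_1 = 2 * (-0.274) = -0.548
  c_2 = 0
Equations for k = 0 and k = 1 (AR order 1):
  gamma(0) = phi_1 gamma(1) + c_0
  gamma(1) = phi_1 gamma(0) + c_1
Substituting the second into the first: gamma(0) (1 - phi_1^2) = c_0 + phi_1 c_1, so
  gamma(0) = (c_0 + phi_1 c_1) / (1 - phi_1^2) = (1.796692 + (0.645)(-0.548)) / (1 - (0.645)^2) = 1.443232 / 0.583975 = 2.471393.
Therefore gamma(0) = 2.4714 (to 4 decimal places).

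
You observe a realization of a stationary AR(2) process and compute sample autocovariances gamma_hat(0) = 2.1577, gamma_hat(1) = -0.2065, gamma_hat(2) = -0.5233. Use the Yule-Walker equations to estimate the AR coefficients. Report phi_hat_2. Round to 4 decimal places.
\hat\phi_{2} = -0.2540

The Yule-Walker equations for an AR(p) process read, in matrix form,
  Gamma_p phi = r_p,   with   (Gamma_p)_{ij} = gamma(|i - j|),
                       (r_p)_i = gamma(i),   i,j = 1..p.
Substitute the sample gammas (Toeplitz matrix and right-hand side of size 2):
  Gamma_p = [[2.1577, -0.2065], [-0.2065, 2.1577]]
  r_p     = [-0.2065, -0.5233]
Written out:
  2.1577 phi_1 - 0.2065 phi_2 = -0.2065
  -0.2065 phi_1 + 2.1577 phi_2 = -0.5233
Solve by Cramer's rule:
  det = gamma(0)^2 - gamma(1)^2 = (2.1577)^2 - (-0.2065)^2 = 4.65566929 - 0.04264225 = 4.61302704
  phi_hat_1 = [gamma(1) gamma(0) - gamma(1) gamma(2)] / det = [(-0.2065)(2.1577) - (-0.2065)(-0.5233)] / 4.61302704 = -0.5536265 / 4.61302704 = -0.12
  phi_hat_2 = [gamma(0) gamma(2) - gamma(1)^2] / det = [(2.1577)(-0.5233) - (-0.2065)^2] / 4.61302704 = -1.17176666 / 4.61302704 = -0.254
So phi_hat = [-0.1200, -0.2540].
Therefore phi_hat_2 = -0.2540.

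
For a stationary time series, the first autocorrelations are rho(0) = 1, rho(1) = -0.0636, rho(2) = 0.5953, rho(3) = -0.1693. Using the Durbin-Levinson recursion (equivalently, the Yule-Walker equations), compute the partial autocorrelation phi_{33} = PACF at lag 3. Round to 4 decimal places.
\phi_{33} = -0.1801

The PACF at lag k is phi_{kk}, the last component of the solution
to the Yule-Walker system G_k phi = r_k where
  (G_k)_{ij} = rho(|i - j|), (r_k)_i = rho(i), i,j = 1..k.
Equivalently, Durbin-Levinson gives phi_{kk} iteratively:
  phi_{11} = rho(1)
  phi_{kk} = [rho(k) - sum_{j=1..k-1} phi_{k-1,j} rho(k-j)]
            / [1 - sum_{j=1..k-1} phi_{k-1,j} rho(j)],
  phi_{k,j} = phi_{k-1,j} - phi_{kk} phi_{k-1,k-j},  j = 1..k-1.
Step k = 1:
  phi_11 = rho(1) = -0.0636.
Step k = 2:
  phi_22 = [rho(2) - phi_11 rho(1)] / [1 - phi_11 rho(1)] = [0.5953 - (-0.0636)(-0.0636)] / [1 - (-0.0636)(-0.0636)]
         = 0.59125504 / 0.99595504 = 0.593656.
  Update: phi_21 = phi_11 - phi_22 phi_11 = -0.0636 - (0.593656)(-0.0636) = -0.025843.
Step k = 3:
  phi_33 = [rho(3) - phi_21 rho(2) - phi_22 rho(1)] / [1 - phi_21 rho(1) - phi_22 rho(2)]
    numerator   = -0.1693 - (-0.025843)(0.5953) - (0.593656)(-0.0636) = -0.11615885
    denominator = 1 - (-0.025843)(-0.0636) - (0.593656)(0.5953) = 0.64495273
  phi_33 = -0.11615885 / 0.64495273 = -0.1801.
Therefore phi_{33} = -0.1801.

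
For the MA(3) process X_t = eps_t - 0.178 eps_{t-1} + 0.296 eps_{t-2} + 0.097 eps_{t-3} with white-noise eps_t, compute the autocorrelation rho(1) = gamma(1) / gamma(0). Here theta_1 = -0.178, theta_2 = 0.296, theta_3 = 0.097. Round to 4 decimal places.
\rho(1) = -0.1789

For an MA(q) process with theta_0 = 1, the autocovariance is
  gamma(k) = sigma^2 * sum_{i=0..q-k} theta_i * theta_{i+k},
and rho(k) = gamma(k) / gamma(0). Sigma^2 cancels.
  numerator   = (1)*(-0.178) + (-0.178)*(0.296) + (0.296)*(0.097) = -0.201976.
  denominator = (1)^2 + (-0.178)^2 + (0.296)^2 + (0.097)^2 = 1.128709.
  rho(1) = -0.201976 / 1.128709 = -0.1789.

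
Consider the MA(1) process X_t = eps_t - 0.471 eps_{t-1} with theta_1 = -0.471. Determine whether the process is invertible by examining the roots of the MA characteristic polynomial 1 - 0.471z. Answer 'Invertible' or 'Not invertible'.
\text{Invertible}

The MA(q) characteristic polynomial is P(z) = 1 - 0.471z.
Invertibility requires all roots to lie outside the unit circle, i.e. |z| > 1 for every root.
This is linear in z: 1 + (-0.471) z = 0  =>  z = -1/(-0.471) = 2.123142,  |z| = 2.123142.
Moduli of all roots: 2.1231.
All moduli strictly greater than 1? Yes.
Verdict: Invertible.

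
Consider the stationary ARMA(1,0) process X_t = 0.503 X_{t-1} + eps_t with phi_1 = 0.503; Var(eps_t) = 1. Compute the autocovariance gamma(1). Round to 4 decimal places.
\gamma(1) = 0.6734

Multiply the model equation by X_{t-k} and take expectations. With theta_0 = psi_0 = 1 and psi_j the MA(infinity) weights, this gives
  gamma(k) - sum_i phi_i gamma(k-i) = c_k,
  c_k = sigma^2 * sum_{j=k..q} theta_j psi_{j-k}   (c_k = 0 for k > q),
using gamma(-m) = gamma(m).
Pure AR (q = 0): c_0 = sigma^2 = 1, c_k = 0 for k >= 1.
Equations for k = 0 and k = 1 (AR order 1):
  gamma(0) = phi_1 gamma(1) + c_0
  gamma(1) = phi_1 gamma(0) + c_1
Substituting the second into the first: gamma(0) (1 - phi_1^2) = c_0 + phi_1 c_1, so
  gamma(0) = c_0 / (1 - phi_1^2) = 1 / (1 - (0.503)^2) = 1 / 0.746991 = 1.338704.
  gamma(1) = phi_1 gamma(0) = (0.503)(1.338704) = 0.673368.
Therefore gamma(1) = 0.6734 (to 4 decimal places).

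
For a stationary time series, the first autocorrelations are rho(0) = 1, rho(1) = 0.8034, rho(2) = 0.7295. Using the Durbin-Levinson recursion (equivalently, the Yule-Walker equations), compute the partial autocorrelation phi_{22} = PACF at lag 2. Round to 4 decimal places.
\phi_{22} = 0.2371

The PACF at lag k is phi_{kk}, the last component of the solution
to the Yule-Walker system G_k phi = r_k where
  (G_k)_{ij} = rho(|i - j|), (r_k)_i = rho(i), i,j = 1..k.
Equivalently, Durbin-Levinson gives phi_{kk} iteratively:
  phi_{11} = rho(1)
  phi_{kk} = [rho(k) - sum_{j=1..k-1} phi_{k-1,j} rho(k-j)]
            / [1 - sum_{j=1..k-1} phi_{k-1,j} rho(j)],
  phi_{k,j} = phi_{k-1,j} - phi_{kk} phi_{k-1,k-j},  j = 1..k-1.
Step k = 1:
  phi_11 = rho(1) = 0.8034.
Step k = 2:
  phi_22 = [rho(2) - phi_11 rho(1)] / [1 - phi_11 rho(1)] = [0.7295 - (0.8034)(0.8034)] / [1 - (0.8034)(0.8034)]
         = 0.08404844 / 0.35454844 = 0.2371.
Therefore phi_{22} = 0.2371.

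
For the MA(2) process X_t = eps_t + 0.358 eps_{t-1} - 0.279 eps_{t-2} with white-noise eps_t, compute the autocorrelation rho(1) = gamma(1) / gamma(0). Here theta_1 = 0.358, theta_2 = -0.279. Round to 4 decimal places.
\rho(1) = 0.2140

For an MA(q) process with theta_0 = 1, the autocovariance is
  gamma(k) = sigma^2 * sum_{i=0..q-k} theta_i * theta_{i+k},
and rho(k) = gamma(k) / gamma(0). Sigma^2 cancels.
  numerator   = (1)*(0.358) + (0.358)*(-0.279) = 0.258118.
  denominator = (1)^2 + (0.358)^2 + (-0.279)^2 = 1.206005.
  rho(1) = 0.258118 / 1.206005 = 0.2140.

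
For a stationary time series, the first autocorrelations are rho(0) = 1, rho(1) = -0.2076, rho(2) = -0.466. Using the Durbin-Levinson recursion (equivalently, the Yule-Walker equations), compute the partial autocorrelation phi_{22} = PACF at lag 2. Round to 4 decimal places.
\phi_{22} = -0.5320

The PACF at lag k is phi_{kk}, the last component of the solution
to the Yule-Walker system G_k phi = r_k where
  (G_k)_{ij} = rho(|i - j|), (r_k)_i = rho(i), i,j = 1..k.
Equivalently, Durbin-Levinson gives phi_{kk} iteratively:
  phi_{11} = rho(1)
  phi_{kk} = [rho(k) - sum_{j=1..k-1} phi_{k-1,j} rho(k-j)]
            / [1 - sum_{j=1..k-1} phi_{k-1,j} rho(j)],
  phi_{k,j} = phi_{k-1,j} - phi_{kk} phi_{k-1,k-j},  j = 1..k-1.
Step k = 1:
  phi_11 = rho(1) = -0.2076.
Step k = 2:
  phi_22 = [rho(2) - phi_11 rho(1)] / [1 - phi_11 rho(1)] = [-0.466 - (-0.2076)(-0.2076)] / [1 - (-0.2076)(-0.2076)]
         = -0.50909776 / 0.95690224 = -0.532.
Therefore phi_{22} = -0.5320.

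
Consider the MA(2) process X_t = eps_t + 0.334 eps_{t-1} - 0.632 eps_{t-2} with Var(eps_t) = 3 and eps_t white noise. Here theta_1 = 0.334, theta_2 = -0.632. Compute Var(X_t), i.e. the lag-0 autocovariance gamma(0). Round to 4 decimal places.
\gamma(0) = 4.5329

For an MA(q) process X_t = eps_t + sum_i theta_i eps_{t-i} with
Var(eps_t) = sigma^2, the variance is
  gamma(0) = sigma^2 * (1 + sum_i theta_i^2).
  sum_i theta_i^2 = (0.334)^2 + (-0.632)^2 = 0.111556 + 0.399424 = 0.51098.
  gamma(0) = 3 * (1 + 0.51098) = 3 * 1.51098 = 4.53294, which rounds to 4.5329.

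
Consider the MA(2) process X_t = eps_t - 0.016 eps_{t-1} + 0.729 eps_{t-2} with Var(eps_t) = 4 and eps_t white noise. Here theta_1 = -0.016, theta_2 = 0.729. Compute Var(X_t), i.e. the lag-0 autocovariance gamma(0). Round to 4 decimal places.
\gamma(0) = 6.1268

For an MA(q) process X_t = eps_t + sum_i theta_i eps_{t-i} with
Var(eps_t) = sigma^2, the variance is
  gamma(0) = sigma^2 * (1 + sum_i theta_i^2).
  sum_i theta_i^2 = (-0.016)^2 + (0.729)^2 = 0.000256 + 0.531441 = 0.531697.
  gamma(0) = 4 * (1 + 0.531697) = 4 * 1.531697 = 6.126788, which rounds to 6.1268.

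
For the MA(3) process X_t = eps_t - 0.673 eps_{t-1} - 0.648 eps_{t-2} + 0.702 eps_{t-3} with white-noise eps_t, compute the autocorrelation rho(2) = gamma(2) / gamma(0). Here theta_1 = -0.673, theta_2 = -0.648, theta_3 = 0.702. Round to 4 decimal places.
\rho(2) = -0.4736

For an MA(q) process with theta_0 = 1, the autocovariance is
  gamma(k) = sigma^2 * sum_{i=0..q-k} theta_i * theta_{i+k},
and rho(k) = gamma(k) / gamma(0). Sigma^2 cancels.
  numerator   = (1)*(-0.648) + (-0.673)*(0.702) = -1.120446.
  denominator = (1)^2 + (-0.673)^2 + (-0.648)^2 + (0.702)^2 = 2.365637.
  rho(2) = -1.120446 / 2.365637 = -0.4736.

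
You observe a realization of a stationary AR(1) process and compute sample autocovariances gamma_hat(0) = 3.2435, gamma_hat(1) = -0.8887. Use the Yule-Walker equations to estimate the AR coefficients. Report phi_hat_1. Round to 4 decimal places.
\hat\phi_{1} = -0.2740

The Yule-Walker equations for an AR(p) process read, in matrix form,
  Gamma_p phi = r_p,   with   (Gamma_p)_{ij} = gamma(|i - j|),
                       (r_p)_i = gamma(i),   i,j = 1..p.
Substitute the sample gammas (Toeplitz matrix and right-hand side of size 1):
  Gamma_p = [[3.2435]]
  r_p     = [-0.8887]
With p = 1 this is the single equation gamma(0) phi_1 = gamma(1):
  phi_hat_1 = gamma(1) / gamma(0) = -0.8887 / 3.2435 = -0.2740.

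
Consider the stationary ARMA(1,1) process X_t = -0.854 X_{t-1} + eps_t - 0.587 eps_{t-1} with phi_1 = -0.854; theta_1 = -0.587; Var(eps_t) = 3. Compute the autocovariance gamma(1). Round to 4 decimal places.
\gamma(1) = -23.9767

Multiply the model equation by X_{t-k} and take expectations. With theta_0 = psi_0 = 1 and psi_j the MA(infinity) weights, this gives
  gamma(k) - sum_i phi_i gamma(k-i) = c_k,
  c_k = sigma^2 * sum_{j=k..q} theta_j psi_{j-k}   (c_k = 0 for k > q),
using gamma(-m) = gamma(m).
psi-weights needed (psi_j = theta_j + sum_i phi_i psi_{j-i}):
  psi_1 = theta_1 + phi_1 = -0.587 + (-0.854) = -1.441
Right-hand sides:
  c_0 = sigma^2 (1 + theta_1 psi_1) = 3 * (1 + (-0.587)(-1.441)) = 3 * 1.845867 = 5.537601
  c_1 = sigma^2 theta_1 = 3 * (-0.587) = -1.761
  c_2 = 0
Equations for k = 0 and k = 1 (AR order 1):
  gamma(0) = phi_1 gamma(1) + c_0
  gamma(1) = phi_1 gamma(0) + c_1
Substituting the second into the first: gamma(0) (1 - phi_1^2) = c_0 + phi_1 c_1, so
  gamma(0) = (c_0 + phi_1 c_1) / (1 - phi_1^2) = (5.537601 + (-0.854)(-1.761)) / (1 - (-0.854)^2) = 7.041495 / 0.270684 = 26.01371.
  gamma(1) = phi_1 gamma(0) + c_1 = (-0.854)(26.01371) + (-1.761) = -23.976708.
Therefore gamma(1) = -23.9767 (to 4 decimal places).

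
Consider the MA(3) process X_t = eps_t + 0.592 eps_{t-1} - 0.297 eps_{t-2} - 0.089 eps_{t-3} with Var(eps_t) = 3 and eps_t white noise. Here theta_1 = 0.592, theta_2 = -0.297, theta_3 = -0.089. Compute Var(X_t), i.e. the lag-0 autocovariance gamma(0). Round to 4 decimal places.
\gamma(0) = 4.3398

For an MA(q) process X_t = eps_t + sum_i theta_i eps_{t-i} with
Var(eps_t) = sigma^2, the variance is
  gamma(0) = sigma^2 * (1 + sum_i theta_i^2).
  sum_i theta_i^2 = (0.592)^2 + (-0.297)^2 + (-0.089)^2 = 0.350464 + 0.088209 + 0.007921 = 0.446594.
  gamma(0) = 3 * (1 + 0.446594) = 3 * 1.446594 = 4.339782, which rounds to 4.3398.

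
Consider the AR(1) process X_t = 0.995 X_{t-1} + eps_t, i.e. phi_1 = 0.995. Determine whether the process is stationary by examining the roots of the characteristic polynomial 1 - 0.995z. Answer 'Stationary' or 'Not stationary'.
\text{Stationary}

The AR(p) characteristic polynomial is P(z) = 1 - 0.995z.
Stationarity requires all roots to lie outside the unit circle, i.e. |z| > 1 for every root.
This is linear in z: 1 + (-0.995) z = 0  =>  z = -1/(-0.995) = 1.005025,  |z| = 1.005025.
Moduli of all roots: 1.0050.
All moduli strictly greater than 1? Yes.
Verdict: Stationary.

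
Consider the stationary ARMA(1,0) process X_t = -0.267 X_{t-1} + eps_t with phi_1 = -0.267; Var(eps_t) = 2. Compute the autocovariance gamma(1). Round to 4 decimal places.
\gamma(1) = -0.5750

Multiply the model equation by X_{t-k} and take expectations. With theta_0 = psi_0 = 1 and psi_j the MA(infinity) weights, this gives
  gamma(k) - sum_i phi_i gamma(k-i) = c_k,
  c_k = sigma^2 * sum_{j=k..q} theta_j psi_{j-k}   (c_k = 0 for k > q),
using gamma(-m) = gamma(m).
Pure AR (q = 0): c_0 = sigma^2 = 2, c_k = 0 for k >= 1.
Equations for k = 0 and k = 1 (AR order 1):
  gamma(0) = phi_1 gamma(1) + c_0
  gamma(1) = phi_1 gamma(0) + c_1
Substituting the second into the first: gamma(0) (1 - phi_1^2) = c_0 + phi_1 c_1, so
  gamma(0) = c_0 / (1 - phi_1^2) = 2 / (1 - (-0.267)^2) = 2 / 0.928711 = 2.153522.
  gamma(1) = phi_1 gamma(0) = (-0.267)(2.153522) = -0.57499.
Therefore gamma(1) = -0.5750 (to 4 decimal places).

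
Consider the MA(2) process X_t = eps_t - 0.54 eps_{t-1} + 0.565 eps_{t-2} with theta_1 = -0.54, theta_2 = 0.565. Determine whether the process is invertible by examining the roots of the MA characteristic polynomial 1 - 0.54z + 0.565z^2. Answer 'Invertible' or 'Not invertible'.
\text{Invertible}

The MA(q) characteristic polynomial is P(z) = 1 - 0.54z + 0.565z^2.
Invertibility requires all roots to lie outside the unit circle, i.e. |z| > 1 for every root.
Set 1 + (-0.54) z + (0.565) z^2 = 0, i.e. a z^2 + b z + c = 0 with a = 0.565, b = -0.54, c = 1.
Discriminant D = b^2 - 4ac = (-0.54)^2 - 4*(0.565)*1 = 0.2916 - (2.26) = -1.9684.
D < 0, so the roots are the complex-conjugate pair z = (-b +/- i sqrt(-D)) / (2a) = 0.4779 +/- 1.2416i.
For a conjugate pair |z|^2 = z * conj(z) = (product of roots) = c/a = 1/(0.565) = 1.769912, so |z| = sqrt(1.769912) = 1.3304 for both roots.
Moduli of all roots: 1.3304, 1.3304.
All moduli strictly greater than 1? Yes.
Verdict: Invertible.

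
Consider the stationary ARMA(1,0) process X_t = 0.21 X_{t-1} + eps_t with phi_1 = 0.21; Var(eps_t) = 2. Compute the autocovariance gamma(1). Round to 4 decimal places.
\gamma(1) = 0.4394

Multiply the model equation by X_{t-k} and take expectations. With theta_0 = psi_0 = 1 and psi_j the MA(infinity) weights, this gives
  gamma(k) - sum_i phi_i gamma(k-i) = c_k,
  c_k = sigma^2 * sum_{j=k..q} theta_j psi_{j-k}   (c_k = 0 for k > q),
using gamma(-m) = gamma(m).
Pure AR (q = 0): c_0 = sigma^2 = 2, c_k = 0 for k >= 1.
Equations for k = 0 and k = 1 (AR order 1):
  gamma(0) = phi_1 gamma(1) + c_0
  gamma(1) = phi_1 gamma(0) + c_1
Substituting the second into the first: gamma(0) (1 - phi_1^2) = c_0 + phi_1 c_1, so
  gamma(0) = c_0 / (1 - phi_1^2) = 2 / (1 - (0.21)^2) = 2 / 0.9559 = 2.092269.
  gamma(1) = phi_1 gamma(0) = (0.21)(2.092269) = 0.439377.
Therefore gamma(1) = 0.4394 (to 4 decimal places).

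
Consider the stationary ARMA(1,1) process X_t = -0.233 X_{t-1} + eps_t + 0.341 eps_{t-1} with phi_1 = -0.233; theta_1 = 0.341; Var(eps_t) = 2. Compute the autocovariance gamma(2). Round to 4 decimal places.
\gamma(2) = -0.0490

Multiply the model equation by X_{t-k} and take expectations. With theta_0 = psi_0 = 1 and psi_j the MA(infinity) weights, this gives
  gamma(k) - sum_i phi_i gamma(k-i) = c_k,
  c_k = sigma^2 * sum_{j=k..q} theta_j psi_{j-k}   (c_k = 0 for k > q),
using gamma(-m) = gamma(m).
psi-weights needed (psi_j = theta_j + sum_i phi_i psi_{j-i}):
  psi_1 = theta_1 + phi_1 = 0.341 + (-0.233) = 0.108
Right-hand sides:
  c_0 = sigma^2 (1 + theta_1 psi_1) = 2 * (1 + (0.341)(0.108)) = 2 * 1.036828 = 2.073656
  c_1 = sigma^2 theta_1 = 2 * (0.341) = 0.682
  c_2 = 0
Equations for k = 0 and k = 1 (AR order 1):
  gamma(0) = phi_1 gamma(1) + c_0
  gamma(1) = phi_1 gamma(0) + c_1
Substituting the second into the first: gamma(0) (1 - phi_1^2) = c_0 + phi_1 c_1, so
  gamma(0) = (c_0 + phi_1 c_1) / (1 - phi_1^2) = (2.073656 + (-0.233)(0.682)) / (1 - (-0.233)^2) = 1.91475 / 0.945711 = 2.024667.
  gamma(1) = phi_1 gamma(0) + c_1 = (-0.233)(2.024667) + (0.682) = 0.210253.
For k = 2 (> q): gamma(2) = phi_1 gamma(1) = (-0.233)(0.210253) = -0.048989.
Therefore gamma(2) = -0.0490 (to 4 decimal places).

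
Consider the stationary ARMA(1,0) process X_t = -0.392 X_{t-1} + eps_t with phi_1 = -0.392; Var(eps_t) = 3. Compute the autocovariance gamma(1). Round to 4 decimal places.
\gamma(1) = -1.3895

Multiply the model equation by X_{t-k} and take expectations. With theta_0 = psi_0 = 1 and psi_j the MA(infinity) weights, this gives
  gamma(k) - sum_i phi_i gamma(k-i) = c_k,
  c_k = sigma^2 * sum_{j=k..q} theta_j psi_{j-k}   (c_k = 0 for k > q),
using gamma(-m) = gamma(m).
Pure AR (q = 0): c_0 = sigma^2 = 3, c_k = 0 for k >= 1.
Equations for k = 0 and k = 1 (AR order 1):
  gamma(0) = phi_1 gamma(1) + c_0
  gamma(1) = phi_1 gamma(0) + c_1
Substituting the second into the first: gamma(0) (1 - phi_1^2) = c_0 + phi_1 c_1, so
  gamma(0) = c_0 / (1 - phi_1^2) = 3 / (1 - (-0.392)^2) = 3 / 0.846336 = 3.544691.
  gamma(1) = phi_1 gamma(0) = (-0.392)(3.544691) = -1.389519.
Therefore gamma(1) = -1.3895 (to 4 decimal places).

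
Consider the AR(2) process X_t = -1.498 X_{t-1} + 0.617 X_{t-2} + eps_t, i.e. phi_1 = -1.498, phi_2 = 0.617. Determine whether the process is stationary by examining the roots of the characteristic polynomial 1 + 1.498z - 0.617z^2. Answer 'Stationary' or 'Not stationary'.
\text{Not stationary}

The AR(p) characteristic polynomial is P(z) = 1 + 1.498z - 0.617z^2.
Stationarity requires all roots to lie outside the unit circle, i.e. |z| > 1 for every root.
Set 1 + (1.498) z + (-0.617) z^2 = 0, i.e. a z^2 + b z + c = 0 with a = -0.617, b = 1.498, c = 1.
Discriminant D = b^2 - 4ac = (1.498)^2 - 4*(-0.617)*1 = 2.244004 - (-2.468) = 4.712004.
D >= 0, so the roots are real: z = (-b +/- sqrt(D)) / (2a) = (-1.498 +/- 2.170715) / (-1.234).
  z_1 = (-1.498 + 2.170715) / (-1.234) = -0.5451,   |z_1| = 0.5451.
  z_2 = (-1.498 - 2.170715) / (-1.234) = 2.973,   |z_2| = 2.973.
Moduli of all roots: 0.5451, 2.9730.
All moduli strictly greater than 1? No.
Verdict: Not stationary.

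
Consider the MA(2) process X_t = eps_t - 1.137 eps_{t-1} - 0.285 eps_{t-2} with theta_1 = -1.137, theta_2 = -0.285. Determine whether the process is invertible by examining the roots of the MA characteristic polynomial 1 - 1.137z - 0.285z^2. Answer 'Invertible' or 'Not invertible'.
\text{Not invertible}

The MA(q) characteristic polynomial is P(z) = 1 - 1.137z - 0.285z^2.
Invertibility requires all roots to lie outside the unit circle, i.e. |z| > 1 for every root.
Set 1 + (-1.137) z + (-0.285) z^2 = 0, i.e. a z^2 + b z + c = 0 with a = -0.285, b = -1.137, c = 1.
Discriminant D = b^2 - 4ac = (-1.137)^2 - 4*(-0.285)*1 = 1.292769 - (-1.14) = 2.432769.
D >= 0, so the roots are real: z = (-b +/- sqrt(D)) / (2a) = (1.137 +/- 1.559734) / (-0.57).
  z_1 = (1.137 + 1.559734) / (-0.57) = -4.7311,   |z_1| = 4.7311.
  z_2 = (1.137 - 1.559734) / (-0.57) = 0.7416,   |z_2| = 0.7416.
Moduli of all roots: 4.7311, 0.7416.
All moduli strictly greater than 1? No.
Verdict: Not invertible.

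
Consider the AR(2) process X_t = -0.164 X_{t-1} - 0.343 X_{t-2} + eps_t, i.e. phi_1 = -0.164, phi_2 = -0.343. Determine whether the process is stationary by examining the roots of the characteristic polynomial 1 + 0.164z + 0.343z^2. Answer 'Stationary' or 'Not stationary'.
\text{Stationary}

The AR(p) characteristic polynomial is P(z) = 1 + 0.164z + 0.343z^2.
Stationarity requires all roots to lie outside the unit circle, i.e. |z| > 1 for every root.
Set 1 + (0.164) z + (0.343) z^2 = 0, i.e. a z^2 + b z + c = 0 with a = 0.343, b = 0.164, c = 1.
Discriminant D = b^2 - 4ac = (0.164)^2 - 4*(0.343)*1 = 0.026896 - (1.372) = -1.345104.
D < 0, so the roots are the complex-conjugate pair z = (-b +/- i sqrt(-D)) / (2a) = -0.2391 +/- 1.6907i.
For a conjugate pair |z|^2 = z * conj(z) = (product of roots) = c/a = 1/(0.343) = 2.915452, so |z| = sqrt(2.915452) = 1.7075 for both roots.
Moduli of all roots: 1.7075, 1.7075.
All moduli strictly greater than 1? Yes.
Verdict: Stationary.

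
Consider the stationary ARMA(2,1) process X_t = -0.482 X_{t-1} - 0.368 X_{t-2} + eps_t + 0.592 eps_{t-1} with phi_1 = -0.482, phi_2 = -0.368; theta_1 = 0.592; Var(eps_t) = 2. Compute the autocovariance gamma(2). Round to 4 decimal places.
\gamma(2) = -0.9057

Multiply the model equation by X_{t-k} and take expectations. With theta_0 = psi_0 = 1 and psi_j the MA(infinity) weights, this gives
  gamma(k) - sum_i phi_i gamma(k-i) = c_k,
  c_k = sigma^2 * sum_{j=k..q} theta_j psi_{j-k}   (c_k = 0 for k > q),
using gamma(-m) = gamma(m).
psi-weights needed (psi_j = theta_j + sum_i phi_i psi_{j-i}):
  psi_1 = theta_1 + phi_1 = 0.592 + (-0.482) = 0.11
Right-hand sides:
  c_0 = sigma^2 (1 + theta_1 psi_1) = 2 * (1 + (0.592)(0.11)) = 2 * 1.06512 = 2.13024
  c_1 = sigma^2 theta_1 = 2 * (0.592) = 1.184
  c_2 = 0
Equations for k = 0, 1, 2 (AR order 2, c_2 = 0):
  (E0) gamma(0) = phi_1 gamma(1) + phi_2 gamma(2) + c_0
  (E1) gamma(1) = phi_1 gamma(0) + phi_2 gamma(1) + c_1
  (E2) gamma(2) = phi_1 gamma(1) + phi_2 gamma(0)
From (E1): gamma(1) = A gamma(0) + B with
  A = phi_1 / (1 - phi_2) = -0.482 / 1.368 = -0.352339,   B = c_1 / (1 - phi_2) = 1.184 / 1.368 = 0.865497.
Insert (E2) into (E0): gamma(0) (1 - phi_2^2) = phi_1 (1 + phi_2) gamma(1) + c_0.
  phi_1 (1 + phi_2) = (-0.482)(0.632) = -0.304624,   1 - phi_2^2 = 0.864576.
Replace gamma(1) by A gamma(0) + B and collect gamma(0):
  gamma(0) [0.864576 - (-0.304624)(-0.352339)] = (-0.304624)(0.865497) + 2.13024
  gamma(0) * 0.757245 = 1.866589
  gamma(0) = 1.866589 / 0.757245 = 2.464973.
  gamma(1) = A gamma(0) + B = (-0.352339)(2.464973) + (0.865497) = -0.00301.
  gamma(2) = phi_1 gamma(1) + phi_2 gamma(0) = (-0.482)(-0.00301) + (-0.368)(2.464973) = -0.90566.
Therefore gamma(2) = -0.9057 (to 4 decimal places).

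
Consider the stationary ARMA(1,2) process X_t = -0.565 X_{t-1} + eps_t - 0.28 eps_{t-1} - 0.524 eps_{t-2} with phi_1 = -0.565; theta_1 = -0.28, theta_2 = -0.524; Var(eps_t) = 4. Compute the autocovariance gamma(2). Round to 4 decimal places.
\gamma(2) = -0.2712

Multiply the model equation by X_{t-k} and take expectations. With theta_0 = psi_0 = 1 and psi_j the MA(infinity) weights, this gives
  gamma(k) - sum_i phi_i gamma(k-i) = c_k,
  c_k = sigma^2 * sum_{j=k..q} theta_j psi_{j-k}   (c_k = 0 for k > q),
using gamma(-m) = gamma(m).
psi-weights needed (psi_j = theta_j + sum_i phi_i psi_{j-i}):
  psi_1 = theta_1 + phi_1 = -0.28 + (-0.565) = -0.845
  psi_2 = theta_2 + phi_1 psi_1 = -0.524 + (-0.565)(-0.845) = -0.046575
Right-hand sides:
  c_0 = sigma^2 (1 + theta_1 psi_1 + theta_2 psi_2) = 4 * (1 + (-0.28)(-0.845) + (-0.524)(-0.046575)) = 4 * 1.261005 = 5.044021
  c_1 = sigma^2 (theta_1 + theta_2 psi_1) = 4 * (-0.28 + (-0.524)(-0.845)) = 0.65112
  c_2 = sigma^2 theta_2 = 4 * (-0.524) = -2.096
Equations for k = 0 and k = 1 (AR order 1):
  gamma(0) = phi_1 gamma(1) + c_0
  gamma(1) = phi_1 gamma(0) + c_1
Substituting the second into the first: gamma(0) (1 - phi_1^2) = c_0 + phi_1 c_1, so
  gamma(0) = (c_0 + phi_1 c_1) / (1 - phi_1^2) = (5.044021 + (-0.565)(0.65112)) / (1 - (-0.565)^2) = 4.676138 / 0.680775 = 6.868846.
  gamma(1) = phi_1 gamma(0) + c_1 = (-0.565)(6.868846) + (0.65112) = -3.229778.
For k = 2: gamma(2) = phi_1 gamma(1) + c_2
  = (-0.565)(-3.229778) + (-2.096) = -0.271176.
Therefore gamma(2) = -0.2712 (to 4 decimal places).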